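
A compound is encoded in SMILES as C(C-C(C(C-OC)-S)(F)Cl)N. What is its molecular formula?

Heavy atoms from the SMILES: 6 C, 1 Cl, 1 F, 1 N, 1 O, 1 S.
Implicit hydrogens by atom environment:
  3 × C: 2 H each → 6
  1 × C: 3 H
  1 × C: 1 H
  1 × C: no H
  1 × Cl: no H
  1 × F: no H
  1 × N: 2 H
  1 × O: no H
  1 × S: 1 H
  Total hydrogens = 13.
Molecular formula: C6H13ClFNOS

C6H13ClFNOS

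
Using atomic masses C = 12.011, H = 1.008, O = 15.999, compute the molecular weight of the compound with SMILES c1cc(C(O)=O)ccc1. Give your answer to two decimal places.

Molecular formula: C7H6O2.
M = 7×12.011 + 6×1.008 + 2×15.999 = 122.12 g/mol.

122.12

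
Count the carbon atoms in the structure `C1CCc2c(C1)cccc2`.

The symbol for carbon appears 10 times in the SMILES. Lowercase c denotes aromatic carbon and counts toward C.

10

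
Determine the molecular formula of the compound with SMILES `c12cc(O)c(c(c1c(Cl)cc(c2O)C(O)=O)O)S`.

C11H7ClO5S

Heavy atoms from the SMILES: 11 C, 1 Cl, 5 O, 1 S.
Implicit hydrogens by atom environment:
  8 × C (aromatic): no H
  4 × O: 1 H each → 4
  2 × C (aromatic): 1 H each → 2
  1 × C: no H
  1 × Cl: no H
  1 × O: no H
  1 × S: 1 H
  Total hydrogens = 7.
Molecular formula: C11H7ClO5S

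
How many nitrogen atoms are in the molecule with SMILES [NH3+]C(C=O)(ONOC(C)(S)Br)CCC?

The symbol for nitrogen appears 2 times in the SMILES.

2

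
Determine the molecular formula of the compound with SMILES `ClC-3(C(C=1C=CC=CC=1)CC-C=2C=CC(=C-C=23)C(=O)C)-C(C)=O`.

C20H19ClO2

Heavy atoms from the SMILES: 20 C, 1 Cl, 2 O.
Implicit hydrogens by atom environment:
  8 × C (aromatic): 1 H each → 8
  4 × C (aromatic): no H
  3 × C: no H
  2 × C: 3 H each → 6
  2 × C: 2 H each → 4
  2 × O: no H
  1 × C: 1 H
  1 × Cl: no H
  Total hydrogens = 19.
Molecular formula: C20H19ClO2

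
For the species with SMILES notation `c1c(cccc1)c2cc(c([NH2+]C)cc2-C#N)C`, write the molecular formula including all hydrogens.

C15H15N2+

Heavy atoms from the SMILES: 15 C, 2 N.
Implicit hydrogens by atom environment:
  7 × C (aromatic): 1 H each → 7
  5 × C (aromatic): no H
  2 × C: 3 H each → 6
  1 × C: no H
  1 × N (charge +1): 2 H
  1 × N: no H
  Total hydrogens = 15.
Net charge +1.
Molecular formula: C15H15N2+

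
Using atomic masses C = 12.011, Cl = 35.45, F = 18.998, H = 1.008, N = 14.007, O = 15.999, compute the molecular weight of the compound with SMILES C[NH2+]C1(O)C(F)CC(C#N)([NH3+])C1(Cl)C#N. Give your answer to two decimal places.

234.66

Molecular formula: [C8H12ClFN4O]2+.
M = 8×12.011 + 1×35.45 + 1×18.998 + 12×1.008 + 4×14.007 + 1×15.999 = 234.66 g/mol.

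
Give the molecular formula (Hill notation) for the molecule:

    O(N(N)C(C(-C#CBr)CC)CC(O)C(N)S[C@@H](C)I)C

C12H23BrIN3O2S

Heavy atoms from the SMILES: 1 Br, 12 C, 1 I, 3 N, 2 O, 1 S.
Implicit hydrogens by atom environment:
  5 × C: 1 H each → 5
  3 × C: 3 H each → 9
  2 × C: 2 H each → 4
  2 × C: no H
  2 × N: 2 H each → 4
  1 × Br: no H
  1 × I: no H
  1 × N: no H
  1 × O: 1 H
  1 × O: no H
  1 × S: no H
  Total hydrogens = 23.
Molecular formula: C12H23BrIN3O2S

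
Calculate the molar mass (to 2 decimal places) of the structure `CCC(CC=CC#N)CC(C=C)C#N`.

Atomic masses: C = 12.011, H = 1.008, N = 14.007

Molecular formula: C12H16N2.
M = 12×12.011 + 16×1.008 + 2×14.007 = 188.27 g/mol.

188.27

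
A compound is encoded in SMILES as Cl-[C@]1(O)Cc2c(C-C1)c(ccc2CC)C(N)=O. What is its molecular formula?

Heavy atoms from the SMILES: 13 C, 1 Cl, 1 N, 2 O.
Implicit hydrogens by atom environment:
  4 × C: 2 H each → 8
  4 × C (aromatic): no H
  2 × C (aromatic): 1 H each → 2
  2 × C: no H
  1 × C: 3 H
  1 × Cl: no H
  1 × N: 2 H
  1 × O: 1 H
  1 × O: no H
  Total hydrogens = 16.
Molecular formula: C13H16ClNO2

C13H16ClNO2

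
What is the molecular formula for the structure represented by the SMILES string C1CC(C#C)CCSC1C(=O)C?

Heavy atoms from the SMILES: 10 C, 1 O, 1 S.
Implicit hydrogens by atom environment:
  4 × C: 2 H each → 8
  3 × C: 1 H each → 3
  2 × C: no H
  1 × C: 3 H
  1 × O: no H
  1 × S: no H
  Total hydrogens = 14.
Molecular formula: C10H14OS

C10H14OS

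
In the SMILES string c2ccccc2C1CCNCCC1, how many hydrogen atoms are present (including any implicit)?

Hydrogens are implicit in SMILES; fill each atom to its normal valence:
  5 × C: 2 H each → 10
  5 × C (aromatic): 1 H each → 5
  1 × C: 1 H
  1 × C (aromatic): no H
  1 × N: 1 H
  Total hydrogens = 17.

17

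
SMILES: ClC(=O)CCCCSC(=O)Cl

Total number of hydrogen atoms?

8

Hydrogens are implicit in SMILES; fill each atom to its normal valence:
  4 × C: 2 H each → 8
  2 × C: no H
  2 × Cl: no H
  2 × O: no H
  1 × S: no H
  Total hydrogens = 8.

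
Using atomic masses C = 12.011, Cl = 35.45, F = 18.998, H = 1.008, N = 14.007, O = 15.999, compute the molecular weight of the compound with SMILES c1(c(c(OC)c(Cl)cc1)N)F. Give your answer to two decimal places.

Molecular formula: C7H7ClFNO.
M = 7×12.011 + 1×35.45 + 1×18.998 + 7×1.008 + 1×14.007 + 1×15.999 = 175.59 g/mol.

175.59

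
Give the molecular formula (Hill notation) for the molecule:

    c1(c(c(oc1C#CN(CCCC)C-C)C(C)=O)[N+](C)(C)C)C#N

Heavy atoms from the SMILES: 18 C, 3 N, 2 O.
Implicit hydrogens by atom environment:
  6 × C: 3 H each → 18
  4 × C: 2 H each → 8
  4 × C (aromatic): no H
  4 × C: no H
  2 × N: no H
  1 × N (charge +1): no H
  1 × O (aromatic): no H
  1 × O: no H
  Total hydrogens = 26.
Net charge +1.
Molecular formula: C18H26N3O2+

C18H26N3O2+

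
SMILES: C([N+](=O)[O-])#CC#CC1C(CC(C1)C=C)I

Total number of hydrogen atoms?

10

Hydrogens are implicit in SMILES; fill each atom to its normal valence:
  4 × C: 1 H each → 4
  4 × C: no H
  3 × C: 2 H each → 6
  1 × I: no H
  1 × N (charge +1): no H
  1 × O: no H
  1 × O (charge -1): no H
  Total hydrogens = 10.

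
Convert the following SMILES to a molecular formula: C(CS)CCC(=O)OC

C6H12O2S

Heavy atoms from the SMILES: 6 C, 2 O, 1 S.
Implicit hydrogens by atom environment:
  4 × C: 2 H each → 8
  2 × O: no H
  1 × C: 3 H
  1 × C: no H
  1 × S: 1 H
  Total hydrogens = 12.
Molecular formula: C6H12O2S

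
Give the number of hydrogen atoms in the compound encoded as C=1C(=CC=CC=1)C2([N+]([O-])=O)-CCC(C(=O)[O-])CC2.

Hydrogens are implicit in SMILES; fill each atom to its normal valence:
  5 × C (aromatic): 1 H each → 5
  4 × C: 2 H each → 8
  2 × C: no H
  2 × O: no H
  2 × O (charge -1): no H
  1 × C: 1 H
  1 × C (aromatic): no H
  1 × N (charge +1): no H
  Total hydrogens = 14.

14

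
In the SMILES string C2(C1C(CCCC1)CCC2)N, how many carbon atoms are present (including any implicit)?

10

The symbol for carbon appears 10 times in the SMILES.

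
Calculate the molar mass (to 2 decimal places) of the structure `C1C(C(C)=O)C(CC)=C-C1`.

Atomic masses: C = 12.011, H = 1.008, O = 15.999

138.21

Molecular formula: C9H14O.
M = 9×12.011 + 14×1.008 + 1×15.999 = 138.21 g/mol.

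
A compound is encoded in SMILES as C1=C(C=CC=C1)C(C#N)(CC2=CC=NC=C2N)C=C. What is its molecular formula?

Heavy atoms from the SMILES: 16 C, 3 N.
Implicit hydrogens by atom environment:
  8 × C (aromatic): 1 H each → 8
  3 × C (aromatic): no H
  2 × C: 2 H each → 4
  2 × C: no H
  1 × C: 1 H
  1 × N: 2 H
  1 × N (aromatic): no H
  1 × N: no H
  Total hydrogens = 15.
Molecular formula: C16H15N3

C16H15N3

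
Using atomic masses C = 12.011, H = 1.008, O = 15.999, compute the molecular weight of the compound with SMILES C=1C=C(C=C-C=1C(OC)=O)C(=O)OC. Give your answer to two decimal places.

194.19

Molecular formula: C10H10O4.
M = 10×12.011 + 10×1.008 + 4×15.999 = 194.19 g/mol.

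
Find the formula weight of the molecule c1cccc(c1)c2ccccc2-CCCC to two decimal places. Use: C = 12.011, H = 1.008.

Molecular formula: C16H18.
M = 16×12.011 + 18×1.008 = 210.32 g/mol.

210.32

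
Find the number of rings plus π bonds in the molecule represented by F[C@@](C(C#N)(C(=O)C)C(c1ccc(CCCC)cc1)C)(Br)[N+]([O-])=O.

8

Molecular formula from the SMILES: C17H20BrFN2O3.
DoU = (2C + 2 + N − H − X)/2 = (2·17 + 2 + 2 − 20 − 2)/2 = 16/2 = 8.
(Structurally: 1 ring(s) + 7 π bond(s) = 8.)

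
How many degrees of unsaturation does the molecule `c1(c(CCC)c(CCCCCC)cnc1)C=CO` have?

Molecular formula from the SMILES: C16H25NO.
DoU = (2C + 2 + N − H − X)/2 = (2·16 + 2 + 1 − 25 − 0)/2 = 10/2 = 5.
(Structurally: 1 ring(s) + 4 π bond(s) = 5.)

5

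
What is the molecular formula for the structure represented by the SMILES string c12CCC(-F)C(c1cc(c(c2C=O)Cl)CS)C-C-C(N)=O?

C15H17ClFNO2S

Heavy atoms from the SMILES: 15 C, 1 Cl, 1 F, 1 N, 2 O, 1 S.
Implicit hydrogens by atom environment:
  5 × C: 2 H each → 10
  5 × C (aromatic): no H
  3 × C: 1 H each → 3
  2 × O: no H
  1 × C (aromatic): 1 H
  1 × C: no H
  1 × Cl: no H
  1 × F: no H
  1 × N: 2 H
  1 × S: 1 H
  Total hydrogens = 17.
Molecular formula: C15H17ClFNO2S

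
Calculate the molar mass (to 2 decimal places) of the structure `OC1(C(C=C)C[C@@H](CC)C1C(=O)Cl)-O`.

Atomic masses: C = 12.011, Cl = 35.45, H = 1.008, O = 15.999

Molecular formula: C10H15ClO3.
M = 10×12.011 + 1×35.45 + 15×1.008 + 3×15.999 = 218.68 g/mol.

218.68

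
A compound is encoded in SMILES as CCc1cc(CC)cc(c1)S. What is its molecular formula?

C10H14S

Heavy atoms from the SMILES: 10 C, 1 S.
Implicit hydrogens by atom environment:
  3 × C (aromatic): 1 H each → 3
  3 × C (aromatic): no H
  2 × C: 3 H each → 6
  2 × C: 2 H each → 4
  1 × S: 1 H
  Total hydrogens = 14.
Molecular formula: C10H14S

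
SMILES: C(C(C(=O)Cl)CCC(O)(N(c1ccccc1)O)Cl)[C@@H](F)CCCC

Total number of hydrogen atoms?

24

Hydrogens are implicit in SMILES; fill each atom to its normal valence:
  6 × C: 2 H each → 12
  5 × C (aromatic): 1 H each → 5
  2 × C: 1 H each → 2
  2 × C: no H
  2 × Cl: no H
  2 × O: 1 H each → 2
  1 × C: 3 H
  1 × C (aromatic): no H
  1 × F: no H
  1 × N: no H
  1 × O: no H
  Total hydrogens = 24.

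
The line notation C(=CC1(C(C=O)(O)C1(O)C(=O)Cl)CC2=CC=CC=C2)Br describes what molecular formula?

Heavy atoms from the SMILES: 1 Br, 14 C, 1 Cl, 4 O.
Implicit hydrogens by atom environment:
  5 × C (aromatic): 1 H each → 5
  4 × C: no H
  3 × C: 1 H each → 3
  2 × O: 1 H each → 2
  2 × O: no H
  1 × Br: no H
  1 × C: 2 H
  1 × C (aromatic): no H
  1 × Cl: no H
  Total hydrogens = 12.
Molecular formula: C14H12BrClO4

C14H12BrClO4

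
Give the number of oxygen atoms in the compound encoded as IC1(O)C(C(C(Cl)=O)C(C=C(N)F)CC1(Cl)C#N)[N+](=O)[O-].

The symbol for oxygen appears 4 times in the SMILES.

4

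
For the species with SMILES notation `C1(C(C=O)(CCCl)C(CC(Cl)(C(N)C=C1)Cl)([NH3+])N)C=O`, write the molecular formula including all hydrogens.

C12H19Cl3N3O2+

Heavy atoms from the SMILES: 12 C, 3 Cl, 3 N, 2 O.
Implicit hydrogens by atom environment:
  6 × C: 1 H each → 6
  3 × C: 2 H each → 6
  3 × C: no H
  3 × Cl: no H
  2 × N: 2 H each → 4
  2 × O: no H
  1 × N (charge +1): 3 H
  Total hydrogens = 19.
Net charge +1.
Molecular formula: C12H19Cl3N3O2+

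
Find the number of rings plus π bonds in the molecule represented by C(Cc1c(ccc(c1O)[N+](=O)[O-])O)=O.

Molecular formula from the SMILES: C8H7NO5.
DoU = (2C + 2 + N − H − X)/2 = (2·8 + 2 + 1 − 7 − 0)/2 = 12/2 = 6.
(Structurally: 1 ring(s) + 5 π bond(s) = 6.)

6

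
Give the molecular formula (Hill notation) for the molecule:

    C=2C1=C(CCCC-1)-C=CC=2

C10H12

Heavy atoms from the SMILES: 10 C.
Implicit hydrogens by atom environment:
  4 × C: 2 H each → 8
  4 × C (aromatic): 1 H each → 4
  2 × C (aromatic): no H
  Total hydrogens = 12.
Molecular formula: C10H12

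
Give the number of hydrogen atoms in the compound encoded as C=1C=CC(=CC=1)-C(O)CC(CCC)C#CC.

20

Hydrogens are implicit in SMILES; fill each atom to its normal valence:
  5 × C (aromatic): 1 H each → 5
  3 × C: 2 H each → 6
  2 × C: 3 H each → 6
  2 × C: 1 H each → 2
  2 × C: no H
  1 × C (aromatic): no H
  1 × O: 1 H
  Total hydrogens = 20.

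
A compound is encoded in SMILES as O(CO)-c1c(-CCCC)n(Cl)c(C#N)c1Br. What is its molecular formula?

C10H12BrClN2O2

Heavy atoms from the SMILES: 1 Br, 10 C, 1 Cl, 2 N, 2 O.
Implicit hydrogens by atom environment:
  4 × C: 2 H each → 8
  4 × C (aromatic): no H
  1 × Br: no H
  1 × C: 3 H
  1 × C: no H
  1 × Cl: no H
  1 × N (aromatic): no H
  1 × N: no H
  1 × O: 1 H
  1 × O: no H
  Total hydrogens = 12.
Molecular formula: C10H12BrClN2O2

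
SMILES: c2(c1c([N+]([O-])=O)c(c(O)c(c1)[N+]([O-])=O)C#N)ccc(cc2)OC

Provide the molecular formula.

C14H9N3O6

Heavy atoms from the SMILES: 14 C, 3 N, 6 O.
Implicit hydrogens by atom environment:
  7 × C (aromatic): no H
  5 × C (aromatic): 1 H each → 5
  3 × O: no H
  2 × N (charge +1): no H
  2 × O (charge -1): no H
  1 × C: 3 H
  1 × C: no H
  1 × N: no H
  1 × O: 1 H
  Total hydrogens = 9.
Molecular formula: C14H9N3O6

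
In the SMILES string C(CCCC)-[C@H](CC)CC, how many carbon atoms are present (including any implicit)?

10

The symbol for carbon appears 10 times in the SMILES.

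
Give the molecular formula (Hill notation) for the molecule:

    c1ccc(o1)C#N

Heavy atoms from the SMILES: 5 C, 1 N, 1 O.
Implicit hydrogens by atom environment:
  3 × C (aromatic): 1 H each → 3
  1 × C (aromatic): no H
  1 × C: no H
  1 × N: no H
  1 × O (aromatic): no H
  Total hydrogens = 3.
Molecular formula: C5H3NO

C5H3NO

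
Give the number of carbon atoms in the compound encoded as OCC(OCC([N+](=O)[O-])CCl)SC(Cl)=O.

6

The symbol for carbon appears 6 times in the SMILES. (Cl is a single chlorine, not C + l.)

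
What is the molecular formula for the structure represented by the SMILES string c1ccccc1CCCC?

Heavy atoms from the SMILES: 10 C.
Implicit hydrogens by atom environment:
  5 × C (aromatic): 1 H each → 5
  3 × C: 2 H each → 6
  1 × C: 3 H
  1 × C (aromatic): no H
  Total hydrogens = 14.
Molecular formula: C10H14

C10H14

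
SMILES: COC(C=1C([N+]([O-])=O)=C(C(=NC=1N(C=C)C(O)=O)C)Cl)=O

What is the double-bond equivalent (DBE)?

8

Molecular formula from the SMILES: C11H10ClN3O6.
DoU = (2C + 2 + N − H − X)/2 = (2·11 + 2 + 3 − 10 − 1)/2 = 16/2 = 8.
(Structurally: 1 ring(s) + 7 π bond(s) = 8.)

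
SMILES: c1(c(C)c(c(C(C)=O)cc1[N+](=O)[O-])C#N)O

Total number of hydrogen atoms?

8

Hydrogens are implicit in SMILES; fill each atom to its normal valence:
  5 × C (aromatic): no H
  2 × C: 3 H each → 6
  2 × C: no H
  2 × O: no H
  1 × C (aromatic): 1 H
  1 × N: no H
  1 × N (charge +1): no H
  1 × O: 1 H
  1 × O (charge -1): no H
  Total hydrogens = 8.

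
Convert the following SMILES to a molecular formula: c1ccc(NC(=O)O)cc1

C7H7NO2

Heavy atoms from the SMILES: 7 C, 1 N, 2 O.
Implicit hydrogens by atom environment:
  5 × C (aromatic): 1 H each → 5
  1 × C (aromatic): no H
  1 × C: no H
  1 × N: 1 H
  1 × O: 1 H
  1 × O: no H
  Total hydrogens = 7.
Molecular formula: C7H7NO2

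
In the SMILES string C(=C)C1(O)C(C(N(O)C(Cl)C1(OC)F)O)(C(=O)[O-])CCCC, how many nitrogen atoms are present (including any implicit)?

The symbol for nitrogen appears 1 time in the SMILES.

1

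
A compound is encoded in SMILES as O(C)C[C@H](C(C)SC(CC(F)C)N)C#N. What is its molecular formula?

Heavy atoms from the SMILES: 10 C, 1 F, 2 N, 1 O, 1 S.
Implicit hydrogens by atom environment:
  4 × C: 1 H each → 4
  3 × C: 3 H each → 9
  2 × C: 2 H each → 4
  1 × C: no H
  1 × F: no H
  1 × N: 2 H
  1 × N: no H
  1 × O: no H
  1 × S: no H
  Total hydrogens = 19.
Molecular formula: C10H19FN2OS

C10H19FN2OS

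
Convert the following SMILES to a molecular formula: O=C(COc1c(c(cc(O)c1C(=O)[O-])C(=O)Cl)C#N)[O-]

[C11H4ClNO7]2-

Heavy atoms from the SMILES: 11 C, 1 Cl, 1 N, 7 O.
Implicit hydrogens by atom environment:
  5 × C (aromatic): no H
  4 × C: no H
  4 × O: no H
  2 × O (charge -1): no H
  1 × C: 2 H
  1 × C (aromatic): 1 H
  1 × Cl: no H
  1 × N: no H
  1 × O: 1 H
  Total hydrogens = 4.
Net charge -2.
Molecular formula: [C11H4ClNO7]2-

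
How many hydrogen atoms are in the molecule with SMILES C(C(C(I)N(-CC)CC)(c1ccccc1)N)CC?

Hydrogens are implicit in SMILES; fill each atom to its normal valence:
  5 × C (aromatic): 1 H each → 5
  4 × C: 2 H each → 8
  3 × C: 3 H each → 9
  1 × C: 1 H
  1 × C: no H
  1 × C (aromatic): no H
  1 × I: no H
  1 × N: 2 H
  1 × N: no H
  Total hydrogens = 25.

25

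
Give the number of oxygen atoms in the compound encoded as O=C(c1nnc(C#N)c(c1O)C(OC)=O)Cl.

4

The symbol for oxygen appears 4 times in the SMILES.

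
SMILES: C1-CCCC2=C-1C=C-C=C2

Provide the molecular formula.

Heavy atoms from the SMILES: 10 C.
Implicit hydrogens by atom environment:
  4 × C: 2 H each → 8
  4 × C (aromatic): 1 H each → 4
  2 × C (aromatic): no H
  Total hydrogens = 12.
Molecular formula: C10H12

C10H12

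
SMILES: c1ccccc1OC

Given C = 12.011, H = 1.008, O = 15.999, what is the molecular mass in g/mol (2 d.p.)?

108.14

Molecular formula: C7H8O.
M = 7×12.011 + 8×1.008 + 1×15.999 = 108.14 g/mol.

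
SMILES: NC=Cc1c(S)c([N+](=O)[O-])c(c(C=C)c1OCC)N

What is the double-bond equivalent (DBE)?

Molecular formula from the SMILES: C12H15N3O3S.
DoU = (2C + 2 + N − H − X)/2 = (2·12 + 2 + 3 − 15 − 0)/2 = 14/2 = 7.
(Structurally: 1 ring(s) + 6 π bond(s) = 7.)

7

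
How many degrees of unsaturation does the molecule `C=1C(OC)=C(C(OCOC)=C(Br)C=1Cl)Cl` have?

4

Molecular formula from the SMILES: C9H9BrCl2O3.
DoU = (2C + 2 + N − H − X)/2 = (2·9 + 2 + 0 − 9 − 3)/2 = 8/2 = 4.
(Structurally: 1 ring(s) + 3 π bond(s) = 4.)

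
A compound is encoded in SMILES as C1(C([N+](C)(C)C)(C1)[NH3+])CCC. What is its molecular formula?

Heavy atoms from the SMILES: 9 C, 2 N.
Implicit hydrogens by atom environment:
  4 × C: 3 H each → 12
  3 × C: 2 H each → 6
  1 × C: 1 H
  1 × C: no H
  1 × N (charge +1): 3 H
  1 × N (charge +1): no H
  Total hydrogens = 22.
Net charge +2.
Molecular formula: [C9H22N2]2+

[C9H22N2]2+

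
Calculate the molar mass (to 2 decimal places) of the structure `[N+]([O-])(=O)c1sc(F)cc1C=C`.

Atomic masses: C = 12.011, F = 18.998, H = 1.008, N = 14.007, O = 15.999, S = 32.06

173.16

Molecular formula: C6H4FNO2S.
M = 6×12.011 + 1×18.998 + 4×1.008 + 1×14.007 + 2×15.999 + 1×32.06 = 173.16 g/mol.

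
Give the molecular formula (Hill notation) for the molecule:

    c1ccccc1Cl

Heavy atoms from the SMILES: 6 C, 1 Cl.
Implicit hydrogens by atom environment:
  5 × C (aromatic): 1 H each → 5
  1 × C (aromatic): no H
  1 × Cl: no H
  Total hydrogens = 5.
Molecular formula: C6H5Cl

C6H5Cl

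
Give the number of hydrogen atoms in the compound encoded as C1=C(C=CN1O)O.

Hydrogens are implicit in SMILES; fill each atom to its normal valence:
  3 × C (aromatic): 1 H each → 3
  2 × O: 1 H each → 2
  1 × C (aromatic): no H
  1 × N (aromatic): no H
  Total hydrogens = 5.

5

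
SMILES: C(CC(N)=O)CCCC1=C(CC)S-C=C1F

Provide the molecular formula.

C12H18FNOS

Heavy atoms from the SMILES: 12 C, 1 F, 1 N, 1 O, 1 S.
Implicit hydrogens by atom environment:
  6 × C: 2 H each → 12
  3 × C (aromatic): no H
  1 × C: 3 H
  1 × C (aromatic): 1 H
  1 × C: no H
  1 × F: no H
  1 × N: 2 H
  1 × O: no H
  1 × S (aromatic): no H
  Total hydrogens = 18.
Molecular formula: C12H18FNOS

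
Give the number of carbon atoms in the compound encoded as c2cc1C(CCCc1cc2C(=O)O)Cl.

11

The symbol for carbon appears 11 times in the SMILES. Lowercase c denotes aromatic carbon and counts toward C.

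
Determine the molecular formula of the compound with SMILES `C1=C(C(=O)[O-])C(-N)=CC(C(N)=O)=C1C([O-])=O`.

Heavy atoms from the SMILES: 9 C, 2 N, 5 O.
Implicit hydrogens by atom environment:
  4 × C (aromatic): no H
  3 × C: no H
  3 × O: no H
  2 × C (aromatic): 1 H each → 2
  2 × N: 2 H each → 4
  2 × O (charge -1): no H
  Total hydrogens = 6.
Net charge -2.
Molecular formula: [C9H6N2O5]2-

[C9H6N2O5]2-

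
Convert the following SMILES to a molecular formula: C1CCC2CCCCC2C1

Heavy atoms from the SMILES: 10 C.
Implicit hydrogens by atom environment:
  8 × C: 2 H each → 16
  2 × C: 1 H each → 2
  Total hydrogens = 18.
Molecular formula: C10H18

C10H18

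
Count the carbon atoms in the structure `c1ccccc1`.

The symbol for carbon appears 6 times in the SMILES. Lowercase c denotes aromatic carbon and counts toward C.

6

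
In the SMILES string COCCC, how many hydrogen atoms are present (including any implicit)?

10

Hydrogens are implicit in SMILES; fill each atom to its normal valence:
  2 × C: 3 H each → 6
  2 × C: 2 H each → 4
  1 × O: no H
  Total hydrogens = 10.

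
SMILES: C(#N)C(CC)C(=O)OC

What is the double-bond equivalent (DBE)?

3

Molecular formula from the SMILES: C6H9NO2.
DoU = (2C + 2 + N − H − X)/2 = (2·6 + 2 + 1 − 9 − 0)/2 = 6/2 = 3.
(Structurally: 0 ring(s) + 3 π bond(s) = 3.)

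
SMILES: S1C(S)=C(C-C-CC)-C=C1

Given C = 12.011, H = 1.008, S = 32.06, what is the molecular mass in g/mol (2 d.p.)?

172.30

Molecular formula: C8H12S2.
M = 8×12.011 + 12×1.008 + 2×32.06 = 172.30 g/mol.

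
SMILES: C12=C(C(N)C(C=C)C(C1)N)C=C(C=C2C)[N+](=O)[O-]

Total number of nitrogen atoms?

The symbol for nitrogen appears 3 times in the SMILES.

3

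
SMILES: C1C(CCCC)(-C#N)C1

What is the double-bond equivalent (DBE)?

Molecular formula from the SMILES: C8H13N.
DoU = (2C + 2 + N − H − X)/2 = (2·8 + 2 + 1 − 13 − 0)/2 = 6/2 = 3.
(Structurally: 1 ring(s) + 2 π bond(s) = 3.)

3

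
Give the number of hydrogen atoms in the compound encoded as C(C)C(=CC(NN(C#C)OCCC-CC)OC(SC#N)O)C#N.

22

Hydrogens are implicit in SMILES; fill each atom to its normal valence:
  5 × C: 2 H each → 10
  4 × C: 1 H each → 4
  4 × C: no H
  3 × N: no H
  2 × C: 3 H each → 6
  2 × O: no H
  1 × N: 1 H
  1 × O: 1 H
  1 × S: no H
  Total hydrogens = 22.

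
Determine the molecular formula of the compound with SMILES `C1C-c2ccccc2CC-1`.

Heavy atoms from the SMILES: 10 C.
Implicit hydrogens by atom environment:
  4 × C: 2 H each → 8
  4 × C (aromatic): 1 H each → 4
  2 × C (aromatic): no H
  Total hydrogens = 12.
Molecular formula: C10H12

C10H12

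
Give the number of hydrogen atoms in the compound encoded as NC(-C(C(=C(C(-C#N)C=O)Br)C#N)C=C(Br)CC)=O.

Hydrogens are implicit in SMILES; fill each atom to its normal valence:
  6 × C: no H
  4 × C: 1 H each → 4
  2 × Br: no H
  2 × N: no H
  2 × O: no H
  1 × C: 3 H
  1 × C: 2 H
  1 × N: 2 H
  Total hydrogens = 11.

11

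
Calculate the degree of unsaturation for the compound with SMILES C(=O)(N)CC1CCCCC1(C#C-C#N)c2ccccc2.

Molecular formula from the SMILES: C17H18N2O.
DoU = (2C + 2 + N − H − X)/2 = (2·17 + 2 + 2 − 18 − 0)/2 = 20/2 = 10.
(Structurally: 2 ring(s) + 8 π bond(s) = 10.)

10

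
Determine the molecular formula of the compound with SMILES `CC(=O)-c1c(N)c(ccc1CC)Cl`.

Heavy atoms from the SMILES: 10 C, 1 Cl, 1 N, 1 O.
Implicit hydrogens by atom environment:
  4 × C (aromatic): no H
  2 × C: 3 H each → 6
  2 × C (aromatic): 1 H each → 2
  1 × C: 2 H
  1 × C: no H
  1 × Cl: no H
  1 × N: 2 H
  1 × O: no H
  Total hydrogens = 12.
Molecular formula: C10H12ClNO

C10H12ClNO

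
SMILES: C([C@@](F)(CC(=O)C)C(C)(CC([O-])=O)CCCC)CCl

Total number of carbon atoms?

14

The symbol for carbon appears 14 times in the SMILES. (Cl is a single chlorine, not C + l.)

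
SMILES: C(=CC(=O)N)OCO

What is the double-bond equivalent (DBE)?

Molecular formula from the SMILES: C4H7NO3.
DoU = (2C + 2 + N − H − X)/2 = (2·4 + 2 + 1 − 7 − 0)/2 = 4/2 = 2.
(Structurally: 0 ring(s) + 2 π bond(s) = 2.)

2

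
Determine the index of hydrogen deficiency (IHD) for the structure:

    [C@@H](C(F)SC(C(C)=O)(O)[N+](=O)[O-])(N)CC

2

Molecular formula from the SMILES: C7H13FN2O4S.
DoU = (2C + 2 + N − H − X)/2 = (2·7 + 2 + 2 − 13 − 1)/2 = 4/2 = 2.
(Structurally: 0 ring(s) + 2 π bond(s) = 2.)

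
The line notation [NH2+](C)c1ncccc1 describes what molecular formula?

Heavy atoms from the SMILES: 6 C, 2 N.
Implicit hydrogens by atom environment:
  4 × C (aromatic): 1 H each → 4
  1 × C: 3 H
  1 × C (aromatic): no H
  1 × N (charge +1): 2 H
  1 × N (aromatic): no H
  Total hydrogens = 9.
Net charge +1.
Molecular formula: C6H9N2+

C6H9N2+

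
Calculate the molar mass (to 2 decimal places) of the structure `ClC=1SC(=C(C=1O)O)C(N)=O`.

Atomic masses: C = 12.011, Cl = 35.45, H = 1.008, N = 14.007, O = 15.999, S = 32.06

Molecular formula: C5H4ClNO3S.
M = 5×12.011 + 1×35.45 + 4×1.008 + 1×14.007 + 3×15.999 + 1×32.06 = 193.60 g/mol.

193.60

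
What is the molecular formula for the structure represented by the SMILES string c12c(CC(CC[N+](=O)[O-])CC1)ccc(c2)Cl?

Heavy atoms from the SMILES: 12 C, 1 Cl, 1 N, 2 O.
Implicit hydrogens by atom environment:
  5 × C: 2 H each → 10
  3 × C (aromatic): 1 H each → 3
  3 × C (aromatic): no H
  1 × C: 1 H
  1 × Cl: no H
  1 × N (charge +1): no H
  1 × O: no H
  1 × O (charge -1): no H
  Total hydrogens = 14.
Molecular formula: C12H14ClNO2

C12H14ClNO2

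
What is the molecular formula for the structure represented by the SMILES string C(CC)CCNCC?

Heavy atoms from the SMILES: 7 C, 1 N.
Implicit hydrogens by atom environment:
  5 × C: 2 H each → 10
  2 × C: 3 H each → 6
  1 × N: 1 H
  Total hydrogens = 17.
Molecular formula: C7H17N

C7H17N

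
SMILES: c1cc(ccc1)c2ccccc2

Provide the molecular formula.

Heavy atoms from the SMILES: 12 C.
Implicit hydrogens by atom environment:
  10 × C (aromatic): 1 H each → 10
  2 × C (aromatic): no H
  Total hydrogens = 10.
Molecular formula: C12H10

C12H10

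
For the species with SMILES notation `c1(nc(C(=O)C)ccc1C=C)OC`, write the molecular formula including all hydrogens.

C10H11NO2

Heavy atoms from the SMILES: 10 C, 1 N, 2 O.
Implicit hydrogens by atom environment:
  3 × C (aromatic): no H
  2 × C: 3 H each → 6
  2 × C (aromatic): 1 H each → 2
  2 × O: no H
  1 × C: 2 H
  1 × C: 1 H
  1 × C: no H
  1 × N (aromatic): no H
  Total hydrogens = 11.
Molecular formula: C10H11NO2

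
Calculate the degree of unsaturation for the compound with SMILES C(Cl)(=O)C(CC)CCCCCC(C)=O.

Molecular formula from the SMILES: C11H19ClO2.
DoU = (2C + 2 + N − H − X)/2 = (2·11 + 2 + 0 − 19 − 1)/2 = 4/2 = 2.
(Structurally: 0 ring(s) + 2 π bond(s) = 2.)

2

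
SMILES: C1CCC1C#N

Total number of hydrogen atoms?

Hydrogens are implicit in SMILES; fill each atom to its normal valence:
  3 × C: 2 H each → 6
  1 × C: 1 H
  1 × C: no H
  1 × N: no H
  Total hydrogens = 7.

7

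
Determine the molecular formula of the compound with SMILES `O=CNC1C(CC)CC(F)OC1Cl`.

C8H13ClFNO2

Heavy atoms from the SMILES: 8 C, 1 Cl, 1 F, 1 N, 2 O.
Implicit hydrogens by atom environment:
  5 × C: 1 H each → 5
  2 × C: 2 H each → 4
  2 × O: no H
  1 × C: 3 H
  1 × Cl: no H
  1 × F: no H
  1 × N: 1 H
  Total hydrogens = 13.
Molecular formula: C8H13ClFNO2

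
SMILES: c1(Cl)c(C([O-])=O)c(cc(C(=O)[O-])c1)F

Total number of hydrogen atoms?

Hydrogens are implicit in SMILES; fill each atom to its normal valence:
  4 × C (aromatic): no H
  2 × C (aromatic): 1 H each → 2
  2 × C: no H
  2 × O: no H
  2 × O (charge -1): no H
  1 × Cl: no H
  1 × F: no H
  Total hydrogens = 2.

2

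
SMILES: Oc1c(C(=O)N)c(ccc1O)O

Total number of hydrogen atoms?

7

Hydrogens are implicit in SMILES; fill each atom to its normal valence:
  4 × C (aromatic): no H
  3 × O: 1 H each → 3
  2 × C (aromatic): 1 H each → 2
  1 × C: no H
  1 × N: 2 H
  1 × O: no H
  Total hydrogens = 7.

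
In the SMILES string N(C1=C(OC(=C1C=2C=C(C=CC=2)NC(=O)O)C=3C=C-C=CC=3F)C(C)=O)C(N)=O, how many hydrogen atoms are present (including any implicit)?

Hydrogens are implicit in SMILES; fill each atom to its normal valence:
  8 × C (aromatic): 1 H each → 8
  8 × C (aromatic): no H
  3 × C: no H
  3 × O: no H
  2 × N: 1 H each → 2
  1 × C: 3 H
  1 × F: no H
  1 × N: 2 H
  1 × O: 1 H
  1 × O (aromatic): no H
  Total hydrogens = 16.

16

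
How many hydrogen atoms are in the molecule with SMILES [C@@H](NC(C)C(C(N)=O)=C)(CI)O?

13

Hydrogens are implicit in SMILES; fill each atom to its normal valence:
  2 × C: 2 H each → 4
  2 × C: 1 H each → 2
  2 × C: no H
  1 × C: 3 H
  1 × I: no H
  1 × N: 2 H
  1 × N: 1 H
  1 × O: 1 H
  1 × O: no H
  Total hydrogens = 13.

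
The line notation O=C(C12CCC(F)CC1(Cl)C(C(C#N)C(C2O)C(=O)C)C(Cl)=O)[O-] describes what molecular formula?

Heavy atoms from the SMILES: 15 C, 2 Cl, 1 F, 1 N, 5 O.
Implicit hydrogens by atom environment:
  6 × C: no H
  5 × C: 1 H each → 5
  3 × C: 2 H each → 6
  3 × O: no H
  2 × Cl: no H
  1 × C: 3 H
  1 × F: no H
  1 × N: no H
  1 × O: 1 H
  1 × O (charge -1): no H
  Total hydrogens = 15.
Net charge -1.
Molecular formula: C15H15Cl2FNO5-

C15H15Cl2FNO5-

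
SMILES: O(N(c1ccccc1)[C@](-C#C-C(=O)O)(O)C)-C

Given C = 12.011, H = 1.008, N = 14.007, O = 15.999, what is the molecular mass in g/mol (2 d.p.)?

235.24

Molecular formula: C12H13NO4.
M = 12×12.011 + 13×1.008 + 1×14.007 + 4×15.999 = 235.24 g/mol.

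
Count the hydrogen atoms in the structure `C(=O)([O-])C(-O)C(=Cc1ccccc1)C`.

11

Hydrogens are implicit in SMILES; fill each atom to its normal valence:
  5 × C (aromatic): 1 H each → 5
  2 × C: 1 H each → 2
  2 × C: no H
  1 × C: 3 H
  1 × C (aromatic): no H
  1 × O: 1 H
  1 × O: no H
  1 × O (charge -1): no H
  Total hydrogens = 11.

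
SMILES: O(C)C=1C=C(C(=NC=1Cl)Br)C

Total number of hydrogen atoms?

Hydrogens are implicit in SMILES; fill each atom to its normal valence:
  4 × C (aromatic): no H
  2 × C: 3 H each → 6
  1 × Br: no H
  1 × C (aromatic): 1 H
  1 × Cl: no H
  1 × N (aromatic): no H
  1 × O: no H
  Total hydrogens = 7.

7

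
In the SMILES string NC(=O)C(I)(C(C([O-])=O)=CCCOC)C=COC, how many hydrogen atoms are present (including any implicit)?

15

Hydrogens are implicit in SMILES; fill each atom to its normal valence:
  4 × C: no H
  4 × O: no H
  3 × C: 1 H each → 3
  2 × C: 3 H each → 6
  2 × C: 2 H each → 4
  1 × I: no H
  1 × N: 2 H
  1 × O (charge -1): no H
  Total hydrogens = 15.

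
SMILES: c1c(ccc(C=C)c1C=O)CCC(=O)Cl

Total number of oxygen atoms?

2

The symbol for oxygen appears 2 times in the SMILES.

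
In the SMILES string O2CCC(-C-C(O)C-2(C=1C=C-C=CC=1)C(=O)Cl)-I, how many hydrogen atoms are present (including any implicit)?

Hydrogens are implicit in SMILES; fill each atom to its normal valence:
  5 × C (aromatic): 1 H each → 5
  3 × C: 2 H each → 6
  2 × C: 1 H each → 2
  2 × C: no H
  2 × O: no H
  1 × C (aromatic): no H
  1 × Cl: no H
  1 × I: no H
  1 × O: 1 H
  Total hydrogens = 14.

14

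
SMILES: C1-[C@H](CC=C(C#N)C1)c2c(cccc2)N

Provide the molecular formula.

C13H14N2

Heavy atoms from the SMILES: 13 C, 2 N.
Implicit hydrogens by atom environment:
  4 × C (aromatic): 1 H each → 4
  3 × C: 2 H each → 6
  2 × C: 1 H each → 2
  2 × C: no H
  2 × C (aromatic): no H
  1 × N: 2 H
  1 × N: no H
  Total hydrogens = 14.
Molecular formula: C13H14N2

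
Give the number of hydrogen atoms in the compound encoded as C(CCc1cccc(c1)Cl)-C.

Hydrogens are implicit in SMILES; fill each atom to its normal valence:
  4 × C (aromatic): 1 H each → 4
  3 × C: 2 H each → 6
  2 × C (aromatic): no H
  1 × C: 3 H
  1 × Cl: no H
  Total hydrogens = 13.

13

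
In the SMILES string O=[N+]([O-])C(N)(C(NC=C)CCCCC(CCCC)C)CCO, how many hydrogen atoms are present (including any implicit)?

33

Hydrogens are implicit in SMILES; fill each atom to its normal valence:
  10 × C: 2 H each → 20
  3 × C: 1 H each → 3
  2 × C: 3 H each → 6
  1 × C: no H
  1 × N: 2 H
  1 × N: 1 H
  1 × N (charge +1): no H
  1 × O: 1 H
  1 × O: no H
  1 × O (charge -1): no H
  Total hydrogens = 33.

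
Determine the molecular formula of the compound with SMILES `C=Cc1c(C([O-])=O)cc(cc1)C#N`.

Heavy atoms from the SMILES: 10 C, 1 N, 2 O.
Implicit hydrogens by atom environment:
  3 × C (aromatic): 1 H each → 3
  3 × C (aromatic): no H
  2 × C: no H
  1 × C: 2 H
  1 × C: 1 H
  1 × N: no H
  1 × O: no H
  1 × O (charge -1): no H
  Total hydrogens = 6.
Net charge -1.
Molecular formula: C10H6NO2-

C10H6NO2-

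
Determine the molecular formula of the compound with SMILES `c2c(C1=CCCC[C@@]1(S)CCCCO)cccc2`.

Heavy atoms from the SMILES: 16 C, 1 O, 1 S.
Implicit hydrogens by atom environment:
  7 × C: 2 H each → 14
  5 × C (aromatic): 1 H each → 5
  2 × C: no H
  1 × C: 1 H
  1 × C (aromatic): no H
  1 × O: 1 H
  1 × S: 1 H
  Total hydrogens = 22.
Molecular formula: C16H22OS

C16H22OS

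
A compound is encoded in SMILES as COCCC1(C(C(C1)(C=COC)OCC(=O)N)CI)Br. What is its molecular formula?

Heavy atoms from the SMILES: 1 Br, 13 C, 1 I, 1 N, 4 O.
Implicit hydrogens by atom environment:
  5 × C: 2 H each → 10
  4 × O: no H
  3 × C: 1 H each → 3
  3 × C: no H
  2 × C: 3 H each → 6
  1 × Br: no H
  1 × I: no H
  1 × N: 2 H
  Total hydrogens = 21.
Molecular formula: C13H21BrINO4

C13H21BrINO4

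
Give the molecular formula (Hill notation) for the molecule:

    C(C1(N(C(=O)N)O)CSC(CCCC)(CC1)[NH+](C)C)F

Heavy atoms from the SMILES: 13 C, 1 F, 3 N, 2 O, 1 S.
Implicit hydrogens by atom environment:
  7 × C: 2 H each → 14
  3 × C: 3 H each → 9
  3 × C: no H
  1 × F: no H
  1 × N: 2 H
  1 × N (charge +1): 1 H
  1 × N: no H
  1 × O: 1 H
  1 × O: no H
  1 × S: no H
  Total hydrogens = 27.
Net charge +1.
Molecular formula: C13H27FN3O2S+

C13H27FN3O2S+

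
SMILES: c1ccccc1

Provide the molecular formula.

C6H6

Heavy atoms from the SMILES: 6 C.
Implicit hydrogens by atom environment:
  6 × C (aromatic): 1 H each → 6
  Total hydrogens = 6.
Molecular formula: C6H6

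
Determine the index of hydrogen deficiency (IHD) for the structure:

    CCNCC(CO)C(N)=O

1

Molecular formula from the SMILES: C6H14N2O2.
DoU = (2C + 2 + N − H − X)/2 = (2·6 + 2 + 2 − 14 − 0)/2 = 2/2 = 1.
(Structurally: 0 ring(s) + 1 π bond(s) = 1.)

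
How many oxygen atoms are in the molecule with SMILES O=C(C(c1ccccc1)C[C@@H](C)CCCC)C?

The symbol for oxygen appears 1 time in the SMILES.

1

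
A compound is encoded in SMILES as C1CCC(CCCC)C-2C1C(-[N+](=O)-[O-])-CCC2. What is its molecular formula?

C14H25NO2

Heavy atoms from the SMILES: 14 C, 1 N, 2 O.
Implicit hydrogens by atom environment:
  9 × C: 2 H each → 18
  4 × C: 1 H each → 4
  1 × C: 3 H
  1 × N (charge +1): no H
  1 × O: no H
  1 × O (charge -1): no H
  Total hydrogens = 25.
Molecular formula: C14H25NO2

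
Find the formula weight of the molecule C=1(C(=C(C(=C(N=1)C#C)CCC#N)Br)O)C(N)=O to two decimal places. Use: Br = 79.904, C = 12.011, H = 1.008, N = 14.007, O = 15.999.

294.11

Molecular formula: C11H8BrN3O2.
M = 1×79.904 + 11×12.011 + 8×1.008 + 3×14.007 + 2×15.999 = 294.11 g/mol.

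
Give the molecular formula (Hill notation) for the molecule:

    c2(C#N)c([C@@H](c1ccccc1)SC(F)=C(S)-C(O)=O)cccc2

C17H12FNO2S2

Heavy atoms from the SMILES: 17 C, 1 F, 1 N, 2 O, 2 S.
Implicit hydrogens by atom environment:
  9 × C (aromatic): 1 H each → 9
  4 × C: no H
  3 × C (aromatic): no H
  1 × C: 1 H
  1 × F: no H
  1 × N: no H
  1 × O: 1 H
  1 × O: no H
  1 × S: 1 H
  1 × S: no H
  Total hydrogens = 12.
Molecular formula: C17H12FNO2S2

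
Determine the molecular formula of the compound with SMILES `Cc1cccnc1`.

Heavy atoms from the SMILES: 6 C, 1 N.
Implicit hydrogens by atom environment:
  4 × C (aromatic): 1 H each → 4
  1 × C: 3 H
  1 × C (aromatic): no H
  1 × N (aromatic): no H
  Total hydrogens = 7.
Molecular formula: C6H7N

C6H7N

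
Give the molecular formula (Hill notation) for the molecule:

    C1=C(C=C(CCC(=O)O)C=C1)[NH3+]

C9H12NO2+

Heavy atoms from the SMILES: 9 C, 1 N, 2 O.
Implicit hydrogens by atom environment:
  4 × C (aromatic): 1 H each → 4
  2 × C: 2 H each → 4
  2 × C (aromatic): no H
  1 × C: no H
  1 × N (charge +1): 3 H
  1 × O: 1 H
  1 × O: no H
  Total hydrogens = 12.
Net charge +1.
Molecular formula: C9H12NO2+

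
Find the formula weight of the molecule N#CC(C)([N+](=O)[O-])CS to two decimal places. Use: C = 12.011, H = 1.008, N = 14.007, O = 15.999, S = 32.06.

Molecular formula: C4H6N2O2S.
M = 4×12.011 + 6×1.008 + 2×14.007 + 2×15.999 + 1×32.06 = 146.16 g/mol.

146.16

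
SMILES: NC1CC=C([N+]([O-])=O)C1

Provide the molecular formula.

Heavy atoms from the SMILES: 5 C, 2 N, 2 O.
Implicit hydrogens by atom environment:
  2 × C: 2 H each → 4
  2 × C: 1 H each → 2
  1 × C: no H
  1 × N: 2 H
  1 × N (charge +1): no H
  1 × O: no H
  1 × O (charge -1): no H
  Total hydrogens = 8.
Molecular formula: C5H8N2O2

C5H8N2O2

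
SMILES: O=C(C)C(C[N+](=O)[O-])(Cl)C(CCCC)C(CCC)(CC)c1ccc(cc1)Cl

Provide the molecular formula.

Heavy atoms from the SMILES: 21 C, 2 Cl, 1 N, 3 O.
Implicit hydrogens by atom environment:
  7 × C: 2 H each → 14
  4 × C: 3 H each → 12
  4 × C (aromatic): 1 H each → 4
  3 × C: no H
  2 × C (aromatic): no H
  2 × Cl: no H
  2 × O: no H
  1 × C: 1 H
  1 × N (charge +1): no H
  1 × O (charge -1): no H
  Total hydrogens = 31.
Molecular formula: C21H31Cl2NO3

C21H31Cl2NO3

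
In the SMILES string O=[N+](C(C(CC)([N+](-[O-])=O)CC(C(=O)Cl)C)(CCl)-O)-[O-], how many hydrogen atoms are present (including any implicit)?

Hydrogens are implicit in SMILES; fill each atom to its normal valence:
  3 × C: 2 H each → 6
  3 × C: no H
  3 × O: no H
  2 × C: 3 H each → 6
  2 × Cl: no H
  2 × N (charge +1): no H
  2 × O (charge -1): no H
  1 × C: 1 H
  1 × O: 1 H
  Total hydrogens = 14.

14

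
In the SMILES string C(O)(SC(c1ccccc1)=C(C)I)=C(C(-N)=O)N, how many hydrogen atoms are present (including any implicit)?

Hydrogens are implicit in SMILES; fill each atom to its normal valence:
  5 × C (aromatic): 1 H each → 5
  5 × C: no H
  2 × N: 2 H each → 4
  1 × C: 3 H
  1 × C (aromatic): no H
  1 × I: no H
  1 × O: 1 H
  1 × O: no H
  1 × S: no H
  Total hydrogens = 13.

13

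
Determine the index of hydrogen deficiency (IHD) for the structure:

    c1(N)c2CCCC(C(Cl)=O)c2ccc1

6

Molecular formula from the SMILES: C11H12ClNO.
DoU = (2C + 2 + N − H − X)/2 = (2·11 + 2 + 1 − 12 − 1)/2 = 12/2 = 6.
(Structurally: 2 ring(s) + 4 π bond(s) = 6.)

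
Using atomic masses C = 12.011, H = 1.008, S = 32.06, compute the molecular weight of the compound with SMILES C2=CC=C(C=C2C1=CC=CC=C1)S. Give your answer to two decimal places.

186.27

Molecular formula: C12H10S.
M = 12×12.011 + 10×1.008 + 1×32.06 = 186.27 g/mol.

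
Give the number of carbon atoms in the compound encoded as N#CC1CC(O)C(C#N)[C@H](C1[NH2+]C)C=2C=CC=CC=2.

The symbol for carbon appears 15 times in the SMILES.

15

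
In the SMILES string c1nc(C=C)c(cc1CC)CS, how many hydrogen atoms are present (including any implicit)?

13

Hydrogens are implicit in SMILES; fill each atom to its normal valence:
  3 × C: 2 H each → 6
  3 × C (aromatic): no H
  2 × C (aromatic): 1 H each → 2
  1 × C: 3 H
  1 × C: 1 H
  1 × N (aromatic): no H
  1 × S: 1 H
  Total hydrogens = 13.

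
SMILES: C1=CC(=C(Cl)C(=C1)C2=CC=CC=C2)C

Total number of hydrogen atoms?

11

Hydrogens are implicit in SMILES; fill each atom to its normal valence:
  8 × C (aromatic): 1 H each → 8
  4 × C (aromatic): no H
  1 × C: 3 H
  1 × Cl: no H
  Total hydrogens = 11.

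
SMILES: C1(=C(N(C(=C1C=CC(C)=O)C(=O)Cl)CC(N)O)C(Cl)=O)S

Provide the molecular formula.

Heavy atoms from the SMILES: 12 C, 2 Cl, 2 N, 4 O, 1 S.
Implicit hydrogens by atom environment:
  4 × C (aromatic): no H
  3 × C: 1 H each → 3
  3 × C: no H
  3 × O: no H
  2 × Cl: no H
  1 × C: 3 H
  1 × C: 2 H
  1 × N: 2 H
  1 × N (aromatic): no H
  1 × O: 1 H
  1 × S: 1 H
  Total hydrogens = 12.
Molecular formula: C12H12Cl2N2O4S

C12H12Cl2N2O4S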